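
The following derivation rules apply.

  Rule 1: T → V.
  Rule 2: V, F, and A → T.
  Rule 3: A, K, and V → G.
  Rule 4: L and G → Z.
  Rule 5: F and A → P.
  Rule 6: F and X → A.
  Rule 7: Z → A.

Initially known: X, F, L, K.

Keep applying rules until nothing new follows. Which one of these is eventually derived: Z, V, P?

From F and X, Rule 6 gives A.
From F and A, Rule 5 gives P.
V would need T (Rule 1), but T is never established. Z would need L and G (Rule 4), but G is never established.

P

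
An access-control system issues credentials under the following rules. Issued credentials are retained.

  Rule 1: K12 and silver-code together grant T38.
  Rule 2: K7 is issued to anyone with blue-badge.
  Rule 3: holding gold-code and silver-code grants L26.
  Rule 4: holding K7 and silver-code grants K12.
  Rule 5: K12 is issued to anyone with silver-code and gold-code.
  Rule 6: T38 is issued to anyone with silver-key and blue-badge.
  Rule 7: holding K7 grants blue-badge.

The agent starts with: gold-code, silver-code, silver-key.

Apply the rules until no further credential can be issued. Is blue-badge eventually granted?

blue-badge would need K7 (Rule 7), but K7 is never granted.

No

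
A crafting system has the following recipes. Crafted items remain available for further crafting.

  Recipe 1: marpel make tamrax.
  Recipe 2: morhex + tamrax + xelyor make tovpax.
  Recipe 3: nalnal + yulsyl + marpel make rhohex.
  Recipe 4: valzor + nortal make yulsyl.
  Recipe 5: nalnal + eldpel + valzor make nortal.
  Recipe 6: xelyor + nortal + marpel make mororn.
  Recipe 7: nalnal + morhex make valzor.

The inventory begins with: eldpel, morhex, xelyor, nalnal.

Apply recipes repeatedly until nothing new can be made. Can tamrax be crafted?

No

tamrax would need marpel (Recipe 1), but marpel is never obtained.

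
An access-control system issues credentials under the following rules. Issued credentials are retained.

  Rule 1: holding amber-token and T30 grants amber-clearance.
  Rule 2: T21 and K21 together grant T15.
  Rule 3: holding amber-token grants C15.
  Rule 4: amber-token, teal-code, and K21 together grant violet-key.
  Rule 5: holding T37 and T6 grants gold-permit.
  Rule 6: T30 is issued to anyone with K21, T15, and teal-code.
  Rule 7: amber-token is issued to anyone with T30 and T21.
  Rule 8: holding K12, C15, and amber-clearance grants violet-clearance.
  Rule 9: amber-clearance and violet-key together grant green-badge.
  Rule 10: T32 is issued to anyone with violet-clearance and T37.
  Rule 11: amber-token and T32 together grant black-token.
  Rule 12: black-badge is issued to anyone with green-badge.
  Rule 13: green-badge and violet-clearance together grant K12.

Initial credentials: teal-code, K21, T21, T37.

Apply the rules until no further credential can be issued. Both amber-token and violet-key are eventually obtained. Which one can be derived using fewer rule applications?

amber-token

amber-token: Holding T21 and K21 grants T15 (Rule 2). Holding K21, T15, and teal-code grants T30 (Rule 6). Holding T30 and T21 grants amber-token (Rule 7). [3 rule applications]
violet-key: Holding T21 and K21 grants T15 (Rule 2). Holding K21, T15, and teal-code grants T30 (Rule 6). Holding T30 and T21 grants amber-token (Rule 7). Holding amber-token, teal-code, and K21 grants violet-key (Rule 4). [4 rule applications]
amber-token needs fewer.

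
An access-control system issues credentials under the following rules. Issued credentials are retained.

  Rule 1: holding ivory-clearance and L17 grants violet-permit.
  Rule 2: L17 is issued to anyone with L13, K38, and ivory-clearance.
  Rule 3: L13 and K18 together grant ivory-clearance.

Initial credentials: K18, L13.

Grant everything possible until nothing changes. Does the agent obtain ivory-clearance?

Holding L13 and K18 grants ivory-clearance (Rule 3).

Yes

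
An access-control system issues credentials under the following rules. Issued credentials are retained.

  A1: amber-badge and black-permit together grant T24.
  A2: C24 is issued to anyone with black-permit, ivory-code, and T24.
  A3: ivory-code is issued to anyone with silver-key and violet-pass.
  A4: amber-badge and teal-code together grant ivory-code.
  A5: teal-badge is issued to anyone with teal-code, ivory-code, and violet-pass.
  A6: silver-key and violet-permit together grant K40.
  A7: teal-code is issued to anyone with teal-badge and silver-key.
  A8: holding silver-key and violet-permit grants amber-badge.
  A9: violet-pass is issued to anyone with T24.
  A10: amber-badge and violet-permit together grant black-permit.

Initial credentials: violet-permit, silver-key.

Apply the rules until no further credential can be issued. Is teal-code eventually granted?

teal-code would need teal-badge and silver-key (A7), but teal-badge is never granted.

No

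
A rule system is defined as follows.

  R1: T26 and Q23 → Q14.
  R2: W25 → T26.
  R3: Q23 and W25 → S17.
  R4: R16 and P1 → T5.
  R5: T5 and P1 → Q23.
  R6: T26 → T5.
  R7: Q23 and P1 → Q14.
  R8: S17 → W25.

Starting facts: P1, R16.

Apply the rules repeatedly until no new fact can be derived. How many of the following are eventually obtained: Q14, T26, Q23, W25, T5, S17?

3

R16 and P1 hold, so T5 follows (R4).
T5 and P1 hold, so Q23 follows (R5).
From Q23 and P1, R7 gives Q14.
Q14: reached.
T26 would need W25 (R2), but W25 is never established.
Q23: reached.
W25 would need S17 (R8), but S17 is never established.
T5: reached.
S17 would need Q23 and W25 (R3), but W25 is never established.
Reached: Q14, Q23, and T5 — 3 of the 6.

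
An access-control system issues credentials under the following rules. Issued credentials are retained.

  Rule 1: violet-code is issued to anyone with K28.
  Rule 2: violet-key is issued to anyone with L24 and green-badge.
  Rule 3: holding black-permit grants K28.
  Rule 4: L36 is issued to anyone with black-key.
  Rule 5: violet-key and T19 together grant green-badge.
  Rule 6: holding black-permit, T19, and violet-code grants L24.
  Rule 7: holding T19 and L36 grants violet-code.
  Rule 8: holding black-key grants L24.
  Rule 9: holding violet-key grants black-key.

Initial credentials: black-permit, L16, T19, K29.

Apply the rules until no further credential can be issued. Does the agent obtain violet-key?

No

violet-key would need L24 and green-badge (Rule 2), but green-badge is never granted.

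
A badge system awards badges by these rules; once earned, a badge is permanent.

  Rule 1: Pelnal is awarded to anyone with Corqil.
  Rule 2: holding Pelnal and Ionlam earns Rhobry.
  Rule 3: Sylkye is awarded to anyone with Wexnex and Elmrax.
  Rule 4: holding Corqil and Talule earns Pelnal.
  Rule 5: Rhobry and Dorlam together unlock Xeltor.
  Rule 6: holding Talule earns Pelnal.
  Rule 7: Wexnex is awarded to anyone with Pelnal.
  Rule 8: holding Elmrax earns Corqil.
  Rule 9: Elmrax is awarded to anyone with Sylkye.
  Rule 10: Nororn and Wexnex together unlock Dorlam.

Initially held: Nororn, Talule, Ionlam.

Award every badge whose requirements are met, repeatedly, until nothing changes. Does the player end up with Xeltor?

Yes

With Talule, Pelnal is earned (Rule 6).
With Pelnal and Ionlam, Rhobry is earned (Rule 2).
With Pelnal, Wexnex is earned (Rule 7).
With Nororn and Wexnex, Dorlam is earned (Rule 10).
With Rhobry and Dorlam, Xeltor is earned (Rule 5).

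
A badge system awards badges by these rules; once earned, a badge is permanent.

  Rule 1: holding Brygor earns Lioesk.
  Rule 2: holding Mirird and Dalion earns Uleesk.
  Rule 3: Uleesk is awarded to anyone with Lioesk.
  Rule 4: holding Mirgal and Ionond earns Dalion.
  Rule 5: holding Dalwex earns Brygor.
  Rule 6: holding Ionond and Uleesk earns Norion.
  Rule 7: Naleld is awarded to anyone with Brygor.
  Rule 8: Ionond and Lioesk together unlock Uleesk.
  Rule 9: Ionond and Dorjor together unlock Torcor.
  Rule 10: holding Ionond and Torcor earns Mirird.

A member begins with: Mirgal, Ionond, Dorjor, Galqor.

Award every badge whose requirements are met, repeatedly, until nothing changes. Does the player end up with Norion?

Yes

With Mirgal and Ionond, Dalion is earned (Rule 4).
With Ionond and Dorjor, Torcor is earned (Rule 9).
With Ionond and Torcor, Mirird is earned (Rule 10).
With Mirird and Dalion, Uleesk is earned (Rule 2).
With Ionond and Uleesk, Norion is earned (Rule 6).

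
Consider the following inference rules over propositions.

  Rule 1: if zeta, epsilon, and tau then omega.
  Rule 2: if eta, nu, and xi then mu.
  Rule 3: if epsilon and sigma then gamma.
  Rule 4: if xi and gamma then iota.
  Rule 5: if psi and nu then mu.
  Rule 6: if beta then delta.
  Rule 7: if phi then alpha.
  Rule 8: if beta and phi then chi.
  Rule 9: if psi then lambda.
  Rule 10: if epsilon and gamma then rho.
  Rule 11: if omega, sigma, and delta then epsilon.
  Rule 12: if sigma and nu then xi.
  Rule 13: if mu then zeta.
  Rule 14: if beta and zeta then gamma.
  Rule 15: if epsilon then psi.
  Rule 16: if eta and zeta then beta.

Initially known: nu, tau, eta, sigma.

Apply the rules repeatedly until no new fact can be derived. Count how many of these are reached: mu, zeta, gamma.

From sigma and nu, Rule 12 gives xi.
eta, nu, and xi hold, so mu follows (Rule 2).
From mu, Rule 13 gives zeta.
eta and zeta hold, so beta follows (Rule 16).
From beta and zeta, Rule 14 gives gamma.
mu: reached.
zeta: reached.
gamma: reached.
All 3 are reached.

3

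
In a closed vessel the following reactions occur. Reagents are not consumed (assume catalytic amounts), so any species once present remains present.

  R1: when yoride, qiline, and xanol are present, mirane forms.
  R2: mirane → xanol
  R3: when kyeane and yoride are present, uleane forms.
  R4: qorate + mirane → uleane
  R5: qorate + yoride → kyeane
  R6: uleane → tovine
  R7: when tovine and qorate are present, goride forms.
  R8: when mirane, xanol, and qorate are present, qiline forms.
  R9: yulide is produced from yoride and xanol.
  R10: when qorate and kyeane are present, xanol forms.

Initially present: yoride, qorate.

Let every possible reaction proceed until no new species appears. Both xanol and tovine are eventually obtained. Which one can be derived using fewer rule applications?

xanol

xanol: qorate and yoride present → kyeane forms (R5). qorate and kyeane present → xanol forms (R10). [2 rule applications]
tovine: qorate and yoride present → kyeane forms (R5). kyeane and yoride present → uleane forms (R3). uleane present → tovine forms (R6). [3 rule applications]
xanol needs fewer.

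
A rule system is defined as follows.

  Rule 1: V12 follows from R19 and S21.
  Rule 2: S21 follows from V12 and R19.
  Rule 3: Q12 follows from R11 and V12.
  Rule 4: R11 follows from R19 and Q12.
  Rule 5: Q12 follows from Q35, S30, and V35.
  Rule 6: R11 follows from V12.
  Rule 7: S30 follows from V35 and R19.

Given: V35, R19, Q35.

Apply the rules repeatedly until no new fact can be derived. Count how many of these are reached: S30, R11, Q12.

V35 and R19 hold, so S30 follows (Rule 7).
Q35, S30, and V35 hold, so Q12 follows (Rule 5).
From R19 and Q12, Rule 4 gives R11.
S30: reached.
R11: reached.
Q12: reached.
All 3 are reached.

3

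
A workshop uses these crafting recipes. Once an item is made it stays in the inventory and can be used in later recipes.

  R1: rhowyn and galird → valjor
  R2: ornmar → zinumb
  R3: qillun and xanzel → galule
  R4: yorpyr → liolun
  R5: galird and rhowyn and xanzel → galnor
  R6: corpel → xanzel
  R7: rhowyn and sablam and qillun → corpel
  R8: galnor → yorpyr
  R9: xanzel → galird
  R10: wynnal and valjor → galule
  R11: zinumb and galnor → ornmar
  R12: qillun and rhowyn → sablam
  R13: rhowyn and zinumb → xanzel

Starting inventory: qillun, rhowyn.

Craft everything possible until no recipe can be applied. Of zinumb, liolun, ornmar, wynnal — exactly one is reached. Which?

qillun and rhowyn → sablam (R12).
rhowyn and sablam and qillun → corpel (R7).
corpel → xanzel (R6).
Using R9, xanzel makes galird.
Using R5, galird, rhowyn, and xanzel make galnor.
Using R8, galnor makes yorpyr.
yorpyr → liolun (R4).
zinumb would need ornmar (R2), but ornmar is never obtained. ornmar would need zinumb and galnor (R11), but zinumb is never obtained. No rule produces wynnal, and it is not given.

liolun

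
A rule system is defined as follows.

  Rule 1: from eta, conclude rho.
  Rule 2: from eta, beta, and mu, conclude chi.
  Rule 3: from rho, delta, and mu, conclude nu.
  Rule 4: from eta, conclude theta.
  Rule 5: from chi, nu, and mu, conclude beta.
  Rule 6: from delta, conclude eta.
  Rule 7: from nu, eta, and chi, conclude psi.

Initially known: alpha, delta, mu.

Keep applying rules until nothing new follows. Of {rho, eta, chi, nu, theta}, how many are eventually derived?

From delta, Rule 6 gives eta.
eta holds, so rho follows (Rule 1).
eta holds, so theta follows (Rule 4).
From rho, delta, and mu, Rule 3 gives nu.
rho: reached.
eta: reached.
chi would need eta, beta, and mu (Rule 2), but beta is never established.
nu: reached.
theta: reached.
Reached: rho, eta, nu, and theta — 4 of the 5.

4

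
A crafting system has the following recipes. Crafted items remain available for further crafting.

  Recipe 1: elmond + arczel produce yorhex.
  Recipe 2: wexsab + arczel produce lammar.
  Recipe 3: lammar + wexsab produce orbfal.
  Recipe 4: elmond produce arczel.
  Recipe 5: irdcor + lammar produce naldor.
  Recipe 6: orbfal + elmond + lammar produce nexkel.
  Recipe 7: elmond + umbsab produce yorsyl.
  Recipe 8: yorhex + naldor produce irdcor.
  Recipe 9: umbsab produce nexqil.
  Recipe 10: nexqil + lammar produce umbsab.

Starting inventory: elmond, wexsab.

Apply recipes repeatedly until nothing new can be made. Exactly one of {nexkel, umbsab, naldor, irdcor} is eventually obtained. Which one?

Using Recipe 4, elmond makes arczel.
wexsab + arczel → lammar (Recipe 2).
lammar + wexsab → orbfal (Recipe 3).
orbfal + elmond + lammar → nexkel (Recipe 6).
umbsab would need nexqil and lammar (Recipe 10), but nexqil is never obtained. naldor would need irdcor and lammar (Recipe 5), but irdcor is never obtained. irdcor would need yorhex and naldor (Recipe 8), but naldor is never obtained.

nexkel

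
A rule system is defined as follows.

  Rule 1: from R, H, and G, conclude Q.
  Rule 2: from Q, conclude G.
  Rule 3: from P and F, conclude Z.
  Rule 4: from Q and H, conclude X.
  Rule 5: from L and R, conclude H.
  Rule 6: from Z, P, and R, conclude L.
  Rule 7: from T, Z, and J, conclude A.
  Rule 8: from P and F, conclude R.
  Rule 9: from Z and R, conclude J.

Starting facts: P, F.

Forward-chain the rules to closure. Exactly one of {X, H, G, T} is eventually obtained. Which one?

P and F hold, so R follows (Rule 8).
P and F hold, so Z follows (Rule 3).
From Z, P, and R, Rule 6 gives L.
From L and R, Rule 5 gives H.
No rule produces T, and it is not given. G would need Q (Rule 2), but Q is never established. X would need Q and H (Rule 4), but Q is never established.

H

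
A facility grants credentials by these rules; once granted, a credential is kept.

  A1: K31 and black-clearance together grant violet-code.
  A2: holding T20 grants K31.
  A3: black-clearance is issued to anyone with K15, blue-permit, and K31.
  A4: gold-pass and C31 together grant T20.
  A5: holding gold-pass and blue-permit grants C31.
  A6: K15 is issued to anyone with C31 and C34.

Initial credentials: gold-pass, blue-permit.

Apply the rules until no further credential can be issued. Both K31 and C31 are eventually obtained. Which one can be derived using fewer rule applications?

C31

C31: Holding gold-pass and blue-permit grants C31 (A5). [1 rule application]
K31: Holding gold-pass and blue-permit grants C31 (A5). Holding gold-pass and C31 grants T20 (A4). Holding T20 grants K31 (A2). [3 rule applications]
C31 needs fewer.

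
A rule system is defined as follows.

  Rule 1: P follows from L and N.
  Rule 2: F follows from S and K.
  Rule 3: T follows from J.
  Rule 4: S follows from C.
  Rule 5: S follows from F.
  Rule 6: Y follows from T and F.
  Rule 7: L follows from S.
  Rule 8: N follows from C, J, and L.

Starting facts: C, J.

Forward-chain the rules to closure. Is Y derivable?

No

Y would need T and F (Rule 6), but F is never established.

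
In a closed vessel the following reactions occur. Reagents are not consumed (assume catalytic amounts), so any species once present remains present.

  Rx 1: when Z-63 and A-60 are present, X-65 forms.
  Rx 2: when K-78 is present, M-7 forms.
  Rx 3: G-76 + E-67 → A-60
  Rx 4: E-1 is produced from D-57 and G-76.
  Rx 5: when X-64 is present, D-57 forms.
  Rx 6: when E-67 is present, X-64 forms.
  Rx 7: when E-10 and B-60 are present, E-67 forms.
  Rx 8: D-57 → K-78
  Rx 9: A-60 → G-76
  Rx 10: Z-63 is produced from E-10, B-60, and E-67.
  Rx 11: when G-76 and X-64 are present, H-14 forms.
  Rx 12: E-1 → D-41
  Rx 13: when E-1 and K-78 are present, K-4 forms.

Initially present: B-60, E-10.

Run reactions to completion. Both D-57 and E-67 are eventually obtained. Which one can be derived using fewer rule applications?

E-67: E-10 and B-60 present → E-67 forms (Rx 7). [1 rule application]
D-57: E-10 and B-60 present → E-67 forms (Rx 7). E-67 present → X-64 forms (Rx 6). X-64 present → D-57 forms (Rx 5). [3 rule applications]
E-67 needs fewer.

E-67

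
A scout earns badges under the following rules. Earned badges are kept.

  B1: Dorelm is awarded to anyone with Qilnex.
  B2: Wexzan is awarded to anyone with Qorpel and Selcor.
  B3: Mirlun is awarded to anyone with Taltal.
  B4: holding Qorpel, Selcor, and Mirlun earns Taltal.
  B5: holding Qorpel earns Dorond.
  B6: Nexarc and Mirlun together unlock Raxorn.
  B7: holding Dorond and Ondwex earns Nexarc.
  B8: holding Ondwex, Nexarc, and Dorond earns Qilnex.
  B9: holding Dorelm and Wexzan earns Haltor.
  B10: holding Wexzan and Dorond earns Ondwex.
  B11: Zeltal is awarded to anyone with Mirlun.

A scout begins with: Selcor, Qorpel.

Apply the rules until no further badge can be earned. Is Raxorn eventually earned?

Raxorn would need Nexarc and Mirlun (B6), but Mirlun is never earned.

No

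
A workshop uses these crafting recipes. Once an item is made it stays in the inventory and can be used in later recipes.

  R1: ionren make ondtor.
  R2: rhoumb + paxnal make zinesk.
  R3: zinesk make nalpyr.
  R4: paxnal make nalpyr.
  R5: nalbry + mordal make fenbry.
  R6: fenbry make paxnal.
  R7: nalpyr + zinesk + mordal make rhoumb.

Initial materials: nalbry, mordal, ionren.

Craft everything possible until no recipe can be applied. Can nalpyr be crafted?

Yes

nalbry + mordal → fenbry (R5).
Using R6, fenbry makes paxnal.
paxnal → nalpyr (R4).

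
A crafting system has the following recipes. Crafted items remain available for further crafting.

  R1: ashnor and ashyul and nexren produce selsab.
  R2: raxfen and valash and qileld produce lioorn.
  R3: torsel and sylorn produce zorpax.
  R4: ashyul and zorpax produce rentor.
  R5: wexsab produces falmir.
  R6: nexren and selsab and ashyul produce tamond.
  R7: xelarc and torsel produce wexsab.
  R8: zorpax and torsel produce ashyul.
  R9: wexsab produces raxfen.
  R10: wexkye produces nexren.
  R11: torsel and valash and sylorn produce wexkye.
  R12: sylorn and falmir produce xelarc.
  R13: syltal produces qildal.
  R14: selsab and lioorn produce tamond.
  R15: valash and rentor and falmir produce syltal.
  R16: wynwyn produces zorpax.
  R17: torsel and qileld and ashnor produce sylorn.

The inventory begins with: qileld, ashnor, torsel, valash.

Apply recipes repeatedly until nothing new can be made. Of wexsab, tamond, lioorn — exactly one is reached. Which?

torsel and qileld and ashnor → sylorn (R17).
Using R11, torsel, valash, and sylorn make wexkye.
torsel and sylorn → zorpax (R3).
zorpax and torsel → ashyul (R8).
Using R10, wexkye makes nexren.
Using R1, ashnor, ashyul, and nexren make selsab.
Using R6, nexren, selsab, and ashyul make tamond.
wexsab would need xelarc and torsel (R7), but xelarc is never obtained. lioorn would need raxfen, valash, and qileld (R2), but raxfen is never obtained.

tamond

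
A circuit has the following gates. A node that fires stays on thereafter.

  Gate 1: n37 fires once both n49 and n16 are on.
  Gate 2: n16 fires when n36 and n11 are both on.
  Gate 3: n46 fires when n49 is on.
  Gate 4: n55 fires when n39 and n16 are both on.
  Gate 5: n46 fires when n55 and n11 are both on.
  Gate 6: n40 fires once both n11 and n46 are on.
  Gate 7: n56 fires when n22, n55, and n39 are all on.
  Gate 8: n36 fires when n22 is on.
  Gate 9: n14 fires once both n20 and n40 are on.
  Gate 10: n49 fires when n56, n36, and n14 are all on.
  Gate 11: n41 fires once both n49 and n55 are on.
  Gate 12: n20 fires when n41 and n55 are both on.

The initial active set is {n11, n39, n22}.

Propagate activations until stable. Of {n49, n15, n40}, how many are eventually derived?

n22 is on, so n36 fires (Gate 8).
Gate 2: n36 and n11 on → n16 on.
Gate 4: n39 and n16 on → n55 on.
n55 and n11 are on, so n46 fires (Gate 5).
Gate 6: n11 and n46 on → n40 on.
n49 would need n56, n36, and n14 (Gate 10), but n14 never turns on.
No rule produces n15, and it is not given.
n40: reached.
Reached: n40 — 1 of the 3.

1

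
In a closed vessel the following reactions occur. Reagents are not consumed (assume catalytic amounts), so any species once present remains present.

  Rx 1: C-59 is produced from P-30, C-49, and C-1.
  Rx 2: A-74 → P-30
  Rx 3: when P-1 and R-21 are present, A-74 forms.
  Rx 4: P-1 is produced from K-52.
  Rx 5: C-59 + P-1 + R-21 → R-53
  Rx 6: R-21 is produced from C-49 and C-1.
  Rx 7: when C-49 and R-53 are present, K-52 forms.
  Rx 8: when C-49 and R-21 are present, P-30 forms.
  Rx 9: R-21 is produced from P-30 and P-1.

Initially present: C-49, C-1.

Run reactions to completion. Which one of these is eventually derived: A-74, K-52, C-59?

C-59

C-49 and C-1 present → R-21 forms (Rx 6).
C-49 and R-21 present → P-30 forms (Rx 8).
P-30, C-49, and C-1 present → C-59 forms (Rx 1).
A-74 would need P-1 and R-21 (Rx 3), but P-1 never forms. K-52 would need C-49 and R-53 (Rx 7), but R-53 never forms.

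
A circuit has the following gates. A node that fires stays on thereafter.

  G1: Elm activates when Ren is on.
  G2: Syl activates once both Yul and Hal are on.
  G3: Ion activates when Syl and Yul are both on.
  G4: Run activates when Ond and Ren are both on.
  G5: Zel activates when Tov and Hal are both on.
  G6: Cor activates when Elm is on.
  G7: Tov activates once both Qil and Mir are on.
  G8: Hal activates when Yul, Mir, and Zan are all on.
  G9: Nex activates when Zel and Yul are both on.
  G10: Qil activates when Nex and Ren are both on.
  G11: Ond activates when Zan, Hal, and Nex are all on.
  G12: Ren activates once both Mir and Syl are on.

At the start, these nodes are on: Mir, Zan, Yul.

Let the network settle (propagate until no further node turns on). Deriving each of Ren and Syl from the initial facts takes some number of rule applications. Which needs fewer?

Syl

Syl: G8: Yul, Mir, and Zan on → Hal on. Yul and Hal are on, so Syl activates (G2). [2 rule applications]
Ren: Yul, Mir, and Zan are on, so Hal activates (G8). G2: Yul and Hal on → Syl on. Mir and Syl are on, so Ren activates (G12). [3 rule applications]
Syl needs fewer.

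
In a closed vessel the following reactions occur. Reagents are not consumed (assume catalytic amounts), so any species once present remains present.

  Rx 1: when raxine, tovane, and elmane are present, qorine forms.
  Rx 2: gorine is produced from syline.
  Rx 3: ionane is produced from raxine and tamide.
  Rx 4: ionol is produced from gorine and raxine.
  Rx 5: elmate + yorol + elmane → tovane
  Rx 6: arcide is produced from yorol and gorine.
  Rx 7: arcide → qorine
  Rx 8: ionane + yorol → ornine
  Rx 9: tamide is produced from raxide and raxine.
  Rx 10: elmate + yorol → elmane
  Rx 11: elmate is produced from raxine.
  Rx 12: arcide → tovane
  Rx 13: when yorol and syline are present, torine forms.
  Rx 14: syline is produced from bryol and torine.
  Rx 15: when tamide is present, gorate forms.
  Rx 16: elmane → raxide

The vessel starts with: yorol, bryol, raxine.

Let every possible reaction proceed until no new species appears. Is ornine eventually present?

raxine present → elmate forms (Rx 11).
elmate and yorol present → elmane forms (Rx 10).
elmane present → raxide forms (Rx 16).
raxide and raxine present → tamide forms (Rx 9).
raxine and tamide present → ionane forms (Rx 3).
ionane and yorol present → ornine forms (Rx 8).

Yes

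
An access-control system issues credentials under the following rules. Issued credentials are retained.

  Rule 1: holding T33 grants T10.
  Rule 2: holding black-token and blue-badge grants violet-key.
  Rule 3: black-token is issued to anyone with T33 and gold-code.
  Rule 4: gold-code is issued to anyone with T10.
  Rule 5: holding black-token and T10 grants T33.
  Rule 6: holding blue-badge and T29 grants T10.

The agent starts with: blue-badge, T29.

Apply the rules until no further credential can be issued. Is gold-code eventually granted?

Yes

Holding blue-badge and T29 grants T10 (Rule 6).
Holding T10 grants gold-code (Rule 4).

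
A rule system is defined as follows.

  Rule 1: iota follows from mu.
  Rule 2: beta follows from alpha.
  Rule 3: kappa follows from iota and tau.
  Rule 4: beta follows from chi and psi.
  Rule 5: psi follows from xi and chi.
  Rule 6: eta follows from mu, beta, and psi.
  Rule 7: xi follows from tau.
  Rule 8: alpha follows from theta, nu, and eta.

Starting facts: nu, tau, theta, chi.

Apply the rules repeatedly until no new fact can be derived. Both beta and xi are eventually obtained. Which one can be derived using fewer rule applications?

xi: tau holds, so xi follows (Rule 7). [1 rule application]
beta: From tau, Rule 7 gives xi. xi and chi hold, so psi follows (Rule 5). chi and psi hold, so beta follows (Rule 4). [3 rule applications]
xi needs fewer.

xi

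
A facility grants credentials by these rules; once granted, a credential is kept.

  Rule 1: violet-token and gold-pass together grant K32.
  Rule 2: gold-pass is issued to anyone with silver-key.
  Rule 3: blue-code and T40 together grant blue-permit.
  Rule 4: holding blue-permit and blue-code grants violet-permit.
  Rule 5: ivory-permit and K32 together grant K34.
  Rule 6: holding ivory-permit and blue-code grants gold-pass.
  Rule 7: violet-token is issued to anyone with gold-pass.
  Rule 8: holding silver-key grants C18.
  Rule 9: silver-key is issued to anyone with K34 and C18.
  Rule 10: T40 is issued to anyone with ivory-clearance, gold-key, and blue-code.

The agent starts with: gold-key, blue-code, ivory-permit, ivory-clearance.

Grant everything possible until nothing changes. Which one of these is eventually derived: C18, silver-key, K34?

K34

Holding ivory-permit and blue-code grants gold-pass (Rule 6).
Holding gold-pass grants violet-token (Rule 7).
Holding violet-token and gold-pass grants K32 (Rule 1).
Holding ivory-permit and K32 grants K34 (Rule 5).
C18 would need silver-key (Rule 8), but silver-key is never granted. silver-key would need K34 and C18 (Rule 9), but C18 is never granted.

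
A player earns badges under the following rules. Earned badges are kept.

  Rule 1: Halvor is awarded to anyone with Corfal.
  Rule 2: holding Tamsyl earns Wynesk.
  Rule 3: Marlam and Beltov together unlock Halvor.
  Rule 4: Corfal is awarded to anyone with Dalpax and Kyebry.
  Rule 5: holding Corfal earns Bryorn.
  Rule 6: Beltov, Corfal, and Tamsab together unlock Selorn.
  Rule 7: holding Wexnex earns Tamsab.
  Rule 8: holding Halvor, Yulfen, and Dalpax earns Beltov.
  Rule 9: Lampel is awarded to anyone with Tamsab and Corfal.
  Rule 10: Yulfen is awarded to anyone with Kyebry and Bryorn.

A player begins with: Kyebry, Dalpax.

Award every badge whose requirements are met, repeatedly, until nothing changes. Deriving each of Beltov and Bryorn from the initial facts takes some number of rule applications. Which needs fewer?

Bryorn

Bryorn: With Dalpax and Kyebry, Corfal is earned (Rule 4). With Corfal, Bryorn is earned (Rule 5). [2 rule applications]
Beltov: With Dalpax and Kyebry, Corfal is earned (Rule 4). With Corfal, Bryorn is earned (Rule 5). With Corfal, Halvor is earned (Rule 1). With Kyebry and Bryorn, Yulfen is earned (Rule 10). With Halvor, Yulfen, and Dalpax, Beltov is earned (Rule 8). [5 rule applications]
Bryorn needs fewer.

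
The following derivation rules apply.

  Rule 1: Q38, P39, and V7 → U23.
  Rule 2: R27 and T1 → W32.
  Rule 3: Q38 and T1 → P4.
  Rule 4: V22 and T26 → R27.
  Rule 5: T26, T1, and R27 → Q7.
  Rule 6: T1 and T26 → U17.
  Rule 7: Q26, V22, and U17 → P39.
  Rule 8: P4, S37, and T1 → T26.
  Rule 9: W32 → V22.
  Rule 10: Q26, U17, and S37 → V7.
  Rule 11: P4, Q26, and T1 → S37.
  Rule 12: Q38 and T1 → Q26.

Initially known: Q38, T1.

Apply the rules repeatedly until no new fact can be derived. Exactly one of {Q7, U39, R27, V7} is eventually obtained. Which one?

From Q38 and T1, Rule 3 gives P4.
Q38 and T1 hold, so Q26 follows (Rule 12).
From P4, Q26, and T1, Rule 11 gives S37.
From P4, S37, and T1, Rule 8 gives T26.
T1 and T26 hold, so U17 follows (Rule 6).
From Q26, U17, and S37, Rule 10 gives V7.
Q7 would need T26, T1, and R27 (Rule 5), but R27 is never established. No rule produces U39, and it is not given. R27 would need V22 and T26 (Rule 4), but V22 is never established.

V7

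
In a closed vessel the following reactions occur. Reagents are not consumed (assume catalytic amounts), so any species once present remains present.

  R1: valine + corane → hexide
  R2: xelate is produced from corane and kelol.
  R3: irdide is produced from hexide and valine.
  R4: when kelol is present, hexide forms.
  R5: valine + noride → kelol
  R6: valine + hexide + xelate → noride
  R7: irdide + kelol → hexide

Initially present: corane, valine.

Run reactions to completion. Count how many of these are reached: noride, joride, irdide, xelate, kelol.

1

valine and corane present → hexide forms (R1).
hexide and valine present → irdide forms (R3).
noride would need valine, hexide, and xelate (R6), but xelate never forms.
No rule produces joride, and it is not given.
irdide: reached.
xelate would need corane and kelol (R2), but kelol never forms.
kelol would need valine and noride (R5), but noride never forms.
Reached: irdide — 1 of the 5.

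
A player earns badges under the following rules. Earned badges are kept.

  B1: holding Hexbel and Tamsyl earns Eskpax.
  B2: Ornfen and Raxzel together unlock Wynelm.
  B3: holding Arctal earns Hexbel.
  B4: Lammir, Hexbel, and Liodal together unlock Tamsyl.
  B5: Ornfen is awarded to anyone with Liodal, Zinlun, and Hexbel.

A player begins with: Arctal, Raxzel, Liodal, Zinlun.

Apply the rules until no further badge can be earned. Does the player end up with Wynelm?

With Arctal, Hexbel is earned (B3).
With Liodal, Zinlun, and Hexbel, Ornfen is earned (B5).
With Ornfen and Raxzel, Wynelm is earned (B2).

Yes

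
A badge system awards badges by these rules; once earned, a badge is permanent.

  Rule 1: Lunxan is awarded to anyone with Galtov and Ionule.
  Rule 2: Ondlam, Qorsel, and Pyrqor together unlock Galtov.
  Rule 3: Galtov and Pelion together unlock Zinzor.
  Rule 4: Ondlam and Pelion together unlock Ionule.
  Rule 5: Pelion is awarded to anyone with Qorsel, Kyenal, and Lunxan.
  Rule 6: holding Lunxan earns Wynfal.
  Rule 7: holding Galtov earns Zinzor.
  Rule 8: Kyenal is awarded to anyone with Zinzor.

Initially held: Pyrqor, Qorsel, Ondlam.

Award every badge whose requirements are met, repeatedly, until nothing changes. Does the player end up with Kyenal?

Yes

With Ondlam, Qorsel, and Pyrqor, Galtov is earned (Rule 2).
With Galtov, Zinzor is earned (Rule 7).
With Zinzor, Kyenal is earned (Rule 8).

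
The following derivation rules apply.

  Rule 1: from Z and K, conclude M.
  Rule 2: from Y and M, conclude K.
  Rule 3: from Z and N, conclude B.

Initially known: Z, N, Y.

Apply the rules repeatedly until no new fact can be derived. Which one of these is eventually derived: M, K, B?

Z and N hold, so B follows (Rule 3).
K would need Y and M (Rule 2), but M is never established. M would need Z and K (Rule 1), but K is never established.

B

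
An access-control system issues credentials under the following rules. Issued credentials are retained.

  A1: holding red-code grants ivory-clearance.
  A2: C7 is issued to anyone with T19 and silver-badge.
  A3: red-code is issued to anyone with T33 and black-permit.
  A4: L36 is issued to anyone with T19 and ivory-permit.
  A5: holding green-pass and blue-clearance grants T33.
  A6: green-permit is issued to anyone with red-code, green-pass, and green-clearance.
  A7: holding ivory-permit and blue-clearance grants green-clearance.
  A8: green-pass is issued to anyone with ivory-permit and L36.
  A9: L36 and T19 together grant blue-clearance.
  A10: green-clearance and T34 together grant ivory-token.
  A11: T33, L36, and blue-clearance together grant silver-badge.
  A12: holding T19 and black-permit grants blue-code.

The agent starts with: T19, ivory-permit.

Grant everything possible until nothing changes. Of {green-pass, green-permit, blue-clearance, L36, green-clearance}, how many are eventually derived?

Holding T19 and ivory-permit grants L36 (A4).
Holding L36 and T19 grants blue-clearance (A9).
Holding ivory-permit and L36 grants green-pass (A8).
Holding ivory-permit and blue-clearance grants green-clearance (A7).
green-pass: reached.
green-permit would need red-code, green-pass, and green-clearance (A6), but red-code is never granted.
blue-clearance: reached.
L36: reached.
green-clearance: reached.
Reached: green-pass, blue-clearance, L36, and green-clearance — 4 of the 5.

4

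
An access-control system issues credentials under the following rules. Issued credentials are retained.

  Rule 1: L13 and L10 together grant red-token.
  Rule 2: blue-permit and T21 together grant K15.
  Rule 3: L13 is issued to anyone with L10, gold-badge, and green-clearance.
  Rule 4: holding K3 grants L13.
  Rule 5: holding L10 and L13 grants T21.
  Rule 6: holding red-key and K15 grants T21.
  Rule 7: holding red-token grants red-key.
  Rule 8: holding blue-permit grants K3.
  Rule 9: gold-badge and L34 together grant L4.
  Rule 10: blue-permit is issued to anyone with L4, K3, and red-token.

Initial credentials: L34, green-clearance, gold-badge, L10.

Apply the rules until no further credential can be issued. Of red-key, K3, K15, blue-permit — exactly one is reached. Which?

red-key

Holding L10, gold-badge, and green-clearance grants L13 (Rule 3).
Holding L13 and L10 grants red-token (Rule 1).
Holding red-token grants red-key (Rule 7).
K3 would need blue-permit (Rule 8), but blue-permit is never granted. K15 would need blue-permit and T21 (Rule 2), but blue-permit is never granted. blue-permit would need L4, K3, and red-token (Rule 10), but K3 is never granted.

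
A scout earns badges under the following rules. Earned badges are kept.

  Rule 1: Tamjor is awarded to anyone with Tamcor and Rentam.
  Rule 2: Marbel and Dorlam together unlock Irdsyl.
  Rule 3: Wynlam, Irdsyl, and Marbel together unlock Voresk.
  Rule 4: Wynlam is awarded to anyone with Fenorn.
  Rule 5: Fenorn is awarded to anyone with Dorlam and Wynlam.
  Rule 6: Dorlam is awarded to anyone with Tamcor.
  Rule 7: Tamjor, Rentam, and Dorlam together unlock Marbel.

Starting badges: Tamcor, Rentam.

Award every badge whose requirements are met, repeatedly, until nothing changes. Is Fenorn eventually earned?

Fenorn would need Dorlam and Wynlam (Rule 5), but Wynlam is never earned.

No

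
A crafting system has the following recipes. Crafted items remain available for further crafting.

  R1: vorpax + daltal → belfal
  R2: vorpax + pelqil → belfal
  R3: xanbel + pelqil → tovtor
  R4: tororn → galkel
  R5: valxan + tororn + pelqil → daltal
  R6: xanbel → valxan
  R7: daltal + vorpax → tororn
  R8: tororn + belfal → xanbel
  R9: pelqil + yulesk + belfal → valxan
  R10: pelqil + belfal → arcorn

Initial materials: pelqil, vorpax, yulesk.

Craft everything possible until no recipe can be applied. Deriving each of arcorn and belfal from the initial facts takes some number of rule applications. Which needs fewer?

belfal: vorpax + pelqil → belfal (R2). [1 rule application]
arcorn: Using R2, vorpax and pelqil make belfal. pelqil + belfal → arcorn (R10). [2 rule applications]
belfal needs fewer.

belfal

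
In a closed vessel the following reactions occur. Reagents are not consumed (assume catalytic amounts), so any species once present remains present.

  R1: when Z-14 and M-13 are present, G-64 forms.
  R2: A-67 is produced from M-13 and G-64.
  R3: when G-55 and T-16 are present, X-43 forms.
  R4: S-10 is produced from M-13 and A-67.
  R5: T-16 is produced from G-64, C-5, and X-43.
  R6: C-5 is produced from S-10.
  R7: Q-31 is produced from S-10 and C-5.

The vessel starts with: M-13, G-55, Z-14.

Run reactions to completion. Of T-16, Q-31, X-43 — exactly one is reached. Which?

Z-14 and M-13 present → G-64 forms (R1).
M-13 and G-64 present → A-67 forms (R2).
M-13 and A-67 present → S-10 forms (R4).
S-10 present → C-5 forms (R6).
S-10 and C-5 present → Q-31 forms (R7).
X-43 would need G-55 and T-16 (R3), but T-16 never forms. T-16 would need G-64, C-5, and X-43 (R5), but X-43 never forms.

Q-31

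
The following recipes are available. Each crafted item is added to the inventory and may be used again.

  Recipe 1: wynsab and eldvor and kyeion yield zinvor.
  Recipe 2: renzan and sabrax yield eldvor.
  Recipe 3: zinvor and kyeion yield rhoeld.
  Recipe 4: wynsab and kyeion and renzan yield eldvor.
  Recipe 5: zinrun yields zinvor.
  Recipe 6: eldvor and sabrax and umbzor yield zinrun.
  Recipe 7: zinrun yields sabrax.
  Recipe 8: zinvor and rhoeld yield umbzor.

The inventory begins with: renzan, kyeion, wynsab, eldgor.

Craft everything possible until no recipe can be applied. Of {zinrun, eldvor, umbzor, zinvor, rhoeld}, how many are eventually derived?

wynsab and kyeion and renzan → eldvor (Recipe 4).
wynsab and eldvor and kyeion → zinvor (Recipe 1).
Using Recipe 3, zinvor and kyeion make rhoeld.
zinvor and rhoeld → umbzor (Recipe 8).
zinrun would need eldvor, sabrax, and umbzor (Recipe 6), but sabrax is never obtained.
eldvor: reached.
umbzor: reached.
zinvor: reached.
rhoeld: reached.
Reached: eldvor, umbzor, zinvor, and rhoeld — 4 of the 5.

4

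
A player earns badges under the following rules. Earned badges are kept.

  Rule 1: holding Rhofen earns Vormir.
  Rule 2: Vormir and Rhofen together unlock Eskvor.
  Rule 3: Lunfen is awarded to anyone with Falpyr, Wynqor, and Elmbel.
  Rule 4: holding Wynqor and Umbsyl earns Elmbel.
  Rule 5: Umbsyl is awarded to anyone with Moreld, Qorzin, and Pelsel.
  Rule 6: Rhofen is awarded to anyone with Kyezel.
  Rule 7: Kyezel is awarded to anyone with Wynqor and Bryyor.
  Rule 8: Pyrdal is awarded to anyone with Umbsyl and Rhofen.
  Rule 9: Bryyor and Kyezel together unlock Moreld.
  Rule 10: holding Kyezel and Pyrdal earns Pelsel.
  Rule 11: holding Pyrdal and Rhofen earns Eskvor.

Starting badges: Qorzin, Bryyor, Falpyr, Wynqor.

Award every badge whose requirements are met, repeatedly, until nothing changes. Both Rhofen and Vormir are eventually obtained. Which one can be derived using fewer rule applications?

Rhofen: With Wynqor and Bryyor, Kyezel is earned (Rule 7). With Kyezel, Rhofen is earned (Rule 6). [2 rule applications]
Vormir: With Wynqor and Bryyor, Kyezel is earned (Rule 7). With Kyezel, Rhofen is earned (Rule 6). With Rhofen, Vormir is earned (Rule 1). [3 rule applications]
Rhofen needs fewer.

Rhofen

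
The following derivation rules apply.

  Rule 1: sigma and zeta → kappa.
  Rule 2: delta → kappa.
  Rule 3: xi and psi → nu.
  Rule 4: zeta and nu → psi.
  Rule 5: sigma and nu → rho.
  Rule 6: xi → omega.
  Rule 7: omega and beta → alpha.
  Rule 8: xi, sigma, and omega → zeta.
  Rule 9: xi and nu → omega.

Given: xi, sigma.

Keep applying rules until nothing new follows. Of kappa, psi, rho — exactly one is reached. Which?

kappa

From xi, Rule 6 gives omega.
From xi, sigma, and omega, Rule 8 gives zeta.
From sigma and zeta, Rule 1 gives kappa.
rho would need sigma and nu (Rule 5), but nu is never established. psi would need zeta and nu (Rule 4), but nu is never established.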